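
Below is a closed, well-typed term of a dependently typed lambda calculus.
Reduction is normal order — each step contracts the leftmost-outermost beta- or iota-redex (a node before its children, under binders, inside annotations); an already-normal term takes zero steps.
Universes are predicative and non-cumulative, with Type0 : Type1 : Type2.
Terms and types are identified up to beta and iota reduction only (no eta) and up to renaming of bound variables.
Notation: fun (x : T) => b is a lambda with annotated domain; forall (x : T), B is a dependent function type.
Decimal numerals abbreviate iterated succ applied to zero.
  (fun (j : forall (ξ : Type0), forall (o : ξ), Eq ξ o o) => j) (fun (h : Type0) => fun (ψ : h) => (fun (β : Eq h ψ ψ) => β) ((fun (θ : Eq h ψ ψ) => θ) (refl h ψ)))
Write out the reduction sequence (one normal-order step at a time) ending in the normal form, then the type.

normal-order reduction sequence:
  (fun (j : forall (ξ : Type0), forall (o : ξ), Eq ξ o o) => j) (fun (h : Type0) => fun (ψ : h) => (fun (β : Eq h ψ ψ) => β) ((fun (θ : Eq h ψ ψ) => θ) (refl h ψ)))
  ~> fun (j : Type0) => fun (ξ : j) => (fun (o : Eq j ξ ξ) => o) ((fun (h : Eq j ξ ξ) => h) (refl j ξ))
  ~> fun (j : Type0) => fun (ξ : j) => (fun (o : Eq j ξ ξ) => o) (refl j ξ)
  ~> fun (j : Type0) => fun (ξ : j) => refl j ξ
type:
  forall (j : Type0), forall (ξ : j), Eq j ξ ξ


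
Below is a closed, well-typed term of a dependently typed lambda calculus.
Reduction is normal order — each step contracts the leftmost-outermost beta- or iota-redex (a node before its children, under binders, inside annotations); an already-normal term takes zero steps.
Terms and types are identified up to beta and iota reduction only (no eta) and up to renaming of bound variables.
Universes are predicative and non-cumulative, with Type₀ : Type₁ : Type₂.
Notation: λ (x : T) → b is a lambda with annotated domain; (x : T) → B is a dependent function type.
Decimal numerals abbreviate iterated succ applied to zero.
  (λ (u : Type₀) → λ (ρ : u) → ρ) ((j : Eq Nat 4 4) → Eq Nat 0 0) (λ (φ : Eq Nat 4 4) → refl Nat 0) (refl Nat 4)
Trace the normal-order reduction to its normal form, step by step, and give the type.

normal-order reduction sequence:
  (λ (u : Type₀) → λ (ρ : u) → ρ) ((j : Eq Nat 4 4) → Eq Nat 0 0) (λ (φ : Eq Nat 4 4) → refl Nat 0) (refl Nat 4)
  ~> (λ (u : (ρ : Eq Nat 4 4) → Eq Nat 0 0) → u) (λ (j : Eq Nat 4 4) → refl Nat 0) (refl Nat 4)
  ~> (λ (u : Eq Nat 4 4) → refl Nat 0) (refl Nat 4)
  ~> refl Nat 0
inferred type:
  Eq Nat 0 0


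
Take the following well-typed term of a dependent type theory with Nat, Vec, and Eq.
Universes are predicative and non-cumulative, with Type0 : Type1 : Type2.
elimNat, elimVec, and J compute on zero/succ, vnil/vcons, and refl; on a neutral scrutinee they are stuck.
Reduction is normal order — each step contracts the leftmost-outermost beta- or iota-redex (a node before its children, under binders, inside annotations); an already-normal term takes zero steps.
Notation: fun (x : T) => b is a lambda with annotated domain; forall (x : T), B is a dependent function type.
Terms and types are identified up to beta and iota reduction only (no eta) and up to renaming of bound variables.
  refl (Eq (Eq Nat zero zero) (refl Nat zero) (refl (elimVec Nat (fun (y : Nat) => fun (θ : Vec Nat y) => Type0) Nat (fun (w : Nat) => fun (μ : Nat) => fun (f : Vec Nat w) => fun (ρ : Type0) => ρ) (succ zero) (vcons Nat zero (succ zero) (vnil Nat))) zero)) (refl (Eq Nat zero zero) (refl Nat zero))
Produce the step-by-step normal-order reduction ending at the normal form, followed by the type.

normal-order reduction:
  refl (Eq (Eq Nat zero zero) (refl Nat zero) (refl (elimVec Nat (fun (y : Nat) => fun (θ : Vec Nat y) => Type0) Nat (fun (w : Nat) => fun (μ : Nat) => fun (f : Vec Nat w) => fun (ρ : Type0) => ρ) (succ zero) (vcons Nat zero (succ zero) (vnil Nat))) zero)) (refl (Eq Nat zero zero) (refl Nat zero))
  ~> refl (Eq (Eq Nat zero zero) (refl Nat zero) (refl ((fun (y : Nat) => fun (θ : Nat) => fun (w : Vec Nat y) => fun (μ : Type0) => μ) zero (succ zero) (vnil Nat) (elimVec Nat (fun (f : Nat) => fun (ρ : Vec Nat f) => Type0) Nat (fun (c : Nat) => fun (κ : Nat) => fun (η : Vec Nat c) => fun (γ : Type0) => γ) zero (vnil Nat))) zero)) (refl (Eq Nat zero zero) (refl Nat zero))
  ~> refl (Eq (Eq Nat zero zero) (refl Nat zero) (refl ((fun (y : Nat) => fun (θ : Vec Nat zero) => fun (w : Type0) => w) (succ zero) (vnil Nat) (elimVec Nat (fun (μ : Nat) => fun (f : Vec Nat μ) => Type0) Nat (fun (ρ : Nat) => fun (c : Nat) => fun (κ : Vec Nat ρ) => fun (η : Type0) => η) zero (vnil Nat))) zero)) (refl (Eq Nat zero zero) (refl Nat zero))
  ~> refl (Eq (Eq Nat zero zero) (refl Nat zero) (refl ((fun (y : Vec Nat zero) => fun (θ : Type0) => θ) (vnil Nat) (elimVec Nat (fun (w : Nat) => fun (μ : Vec Nat w) => Type0) Nat (fun (f : Nat) => fun (ρ : Nat) => fun (c : Vec Nat f) => fun (κ : Type0) => κ) zero (vnil Nat))) zero)) (refl (Eq Nat zero zero) (refl Nat zero))
  ~> refl (Eq (Eq Nat zero zero) (refl Nat zero) (refl ((fun (y : Type0) => y) (elimVec Nat (fun (θ : Nat) => fun (w : Vec Nat θ) => Type0) Nat (fun (μ : Nat) => fun (f : Nat) => fun (ρ : Vec Nat μ) => fun (c : Type0) => c) zero (vnil Nat))) zero)) (refl (Eq Nat zero zero) (refl Nat zero))
  ~> refl (Eq (Eq Nat zero zero) (refl Nat zero) (refl (elimVec Nat (fun (y : Nat) => fun (θ : Vec Nat y) => Type0) Nat (fun (w : Nat) => fun (μ : Nat) => fun (f : Vec Nat w) => fun (ρ : Type0) => ρ) zero (vnil Nat)) zero)) (refl (Eq Nat zero zero) (refl Nat zero))
  ~> refl (Eq (Eq Nat zero zero) (refl Nat zero) (refl Nat zero)) (refl (Eq Nat zero zero) (refl Nat zero))
the term's type:
  Eq (Eq (Eq Nat zero zero) (refl Nat zero) (refl Nat zero)) (refl (Eq Nat zero zero) (refl Nat zero)) (refl (Eq Nat zero zero) (refl Nat zero))


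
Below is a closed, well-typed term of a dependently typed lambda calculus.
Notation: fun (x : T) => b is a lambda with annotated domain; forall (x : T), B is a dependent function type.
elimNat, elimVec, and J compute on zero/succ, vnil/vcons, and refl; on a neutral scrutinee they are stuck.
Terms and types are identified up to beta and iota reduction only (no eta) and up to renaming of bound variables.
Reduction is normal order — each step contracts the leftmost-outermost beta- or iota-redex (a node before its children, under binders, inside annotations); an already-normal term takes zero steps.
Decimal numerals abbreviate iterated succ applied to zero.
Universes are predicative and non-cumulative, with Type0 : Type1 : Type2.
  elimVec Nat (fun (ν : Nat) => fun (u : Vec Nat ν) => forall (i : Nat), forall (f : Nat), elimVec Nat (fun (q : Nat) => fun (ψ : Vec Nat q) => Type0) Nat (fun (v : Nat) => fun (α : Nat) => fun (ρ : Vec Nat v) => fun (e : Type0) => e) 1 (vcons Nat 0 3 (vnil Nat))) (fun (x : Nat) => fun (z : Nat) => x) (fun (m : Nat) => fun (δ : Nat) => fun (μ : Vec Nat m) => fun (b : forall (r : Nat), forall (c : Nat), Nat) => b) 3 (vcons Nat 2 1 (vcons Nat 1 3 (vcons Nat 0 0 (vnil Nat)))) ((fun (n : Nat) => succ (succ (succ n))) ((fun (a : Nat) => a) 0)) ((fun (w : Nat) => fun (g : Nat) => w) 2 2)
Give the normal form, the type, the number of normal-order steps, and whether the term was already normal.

resulting normal form:
  3
inferred type:
  Nat
reduction steps (normal order): 20
already normal: no
first contracted redex: an elimVec iota-redex


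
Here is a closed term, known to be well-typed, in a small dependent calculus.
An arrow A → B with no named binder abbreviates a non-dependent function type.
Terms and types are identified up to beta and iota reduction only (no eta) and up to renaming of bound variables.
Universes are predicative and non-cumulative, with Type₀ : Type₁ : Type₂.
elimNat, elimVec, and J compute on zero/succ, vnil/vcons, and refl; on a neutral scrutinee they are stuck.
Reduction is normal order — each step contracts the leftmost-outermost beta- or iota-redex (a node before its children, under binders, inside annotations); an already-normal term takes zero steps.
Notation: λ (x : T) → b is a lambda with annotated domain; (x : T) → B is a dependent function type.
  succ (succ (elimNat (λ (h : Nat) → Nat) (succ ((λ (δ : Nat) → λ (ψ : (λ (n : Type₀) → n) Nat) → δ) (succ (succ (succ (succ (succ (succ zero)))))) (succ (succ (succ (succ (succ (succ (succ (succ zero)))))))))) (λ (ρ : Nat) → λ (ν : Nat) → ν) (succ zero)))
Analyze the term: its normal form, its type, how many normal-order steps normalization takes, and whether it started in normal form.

normal form:
  succ (succ (succ (succ (succ (succ (succ (succ (succ zero))))))))
the term's type:
  Nat
steps to reach normal form (normal order): 6
already normal: no
first contracted redex: an elimNat iota-redex


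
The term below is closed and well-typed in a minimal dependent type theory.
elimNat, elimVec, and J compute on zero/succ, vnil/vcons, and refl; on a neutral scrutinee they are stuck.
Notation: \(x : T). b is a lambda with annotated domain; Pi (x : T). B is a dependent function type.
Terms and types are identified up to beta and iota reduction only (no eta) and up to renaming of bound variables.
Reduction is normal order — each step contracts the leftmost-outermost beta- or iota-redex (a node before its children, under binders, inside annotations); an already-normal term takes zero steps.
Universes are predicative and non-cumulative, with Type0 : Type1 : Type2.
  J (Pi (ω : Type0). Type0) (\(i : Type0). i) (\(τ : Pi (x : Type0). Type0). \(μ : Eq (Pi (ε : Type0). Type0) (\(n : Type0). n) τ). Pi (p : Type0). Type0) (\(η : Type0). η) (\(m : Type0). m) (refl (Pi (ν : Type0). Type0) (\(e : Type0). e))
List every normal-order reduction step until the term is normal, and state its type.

reduction (normal order):
  J (Pi (ω : Type0). Type0) (\(i : Type0). i) (\(τ : Pi (x : Type0). Type0). \(μ : Eq (Pi (ε : Type0). Type0) (\(n : Type0). n) τ). Pi (p : Type0). Type0) (\(η : Type0). η) (\(m : Type0). m) (refl (Pi (ν : Type0). Type0) (\(e : Type0). e))
  ~> \(ω : Type0). ω
the term's type:
  Pi (ω : Type0). Type0


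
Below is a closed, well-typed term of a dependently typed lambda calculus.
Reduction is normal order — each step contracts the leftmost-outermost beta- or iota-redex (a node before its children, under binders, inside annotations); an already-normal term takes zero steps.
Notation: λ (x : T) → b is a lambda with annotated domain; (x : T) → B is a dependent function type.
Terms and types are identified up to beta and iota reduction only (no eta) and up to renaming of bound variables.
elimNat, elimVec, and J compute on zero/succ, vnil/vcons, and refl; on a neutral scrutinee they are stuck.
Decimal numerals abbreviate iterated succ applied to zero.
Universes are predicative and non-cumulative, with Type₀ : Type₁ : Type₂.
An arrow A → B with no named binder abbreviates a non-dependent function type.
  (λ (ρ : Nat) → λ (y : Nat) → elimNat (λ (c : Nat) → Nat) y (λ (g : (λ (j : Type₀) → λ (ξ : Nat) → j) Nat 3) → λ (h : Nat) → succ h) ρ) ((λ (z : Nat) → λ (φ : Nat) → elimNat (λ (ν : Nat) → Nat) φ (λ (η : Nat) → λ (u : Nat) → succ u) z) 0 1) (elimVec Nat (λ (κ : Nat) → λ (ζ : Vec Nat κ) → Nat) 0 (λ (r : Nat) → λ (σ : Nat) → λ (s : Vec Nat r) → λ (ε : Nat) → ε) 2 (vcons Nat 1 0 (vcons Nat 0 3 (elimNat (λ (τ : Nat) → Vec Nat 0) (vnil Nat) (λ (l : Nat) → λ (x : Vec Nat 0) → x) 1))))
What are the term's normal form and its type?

normal form:
  1
inferred type:
  Nat


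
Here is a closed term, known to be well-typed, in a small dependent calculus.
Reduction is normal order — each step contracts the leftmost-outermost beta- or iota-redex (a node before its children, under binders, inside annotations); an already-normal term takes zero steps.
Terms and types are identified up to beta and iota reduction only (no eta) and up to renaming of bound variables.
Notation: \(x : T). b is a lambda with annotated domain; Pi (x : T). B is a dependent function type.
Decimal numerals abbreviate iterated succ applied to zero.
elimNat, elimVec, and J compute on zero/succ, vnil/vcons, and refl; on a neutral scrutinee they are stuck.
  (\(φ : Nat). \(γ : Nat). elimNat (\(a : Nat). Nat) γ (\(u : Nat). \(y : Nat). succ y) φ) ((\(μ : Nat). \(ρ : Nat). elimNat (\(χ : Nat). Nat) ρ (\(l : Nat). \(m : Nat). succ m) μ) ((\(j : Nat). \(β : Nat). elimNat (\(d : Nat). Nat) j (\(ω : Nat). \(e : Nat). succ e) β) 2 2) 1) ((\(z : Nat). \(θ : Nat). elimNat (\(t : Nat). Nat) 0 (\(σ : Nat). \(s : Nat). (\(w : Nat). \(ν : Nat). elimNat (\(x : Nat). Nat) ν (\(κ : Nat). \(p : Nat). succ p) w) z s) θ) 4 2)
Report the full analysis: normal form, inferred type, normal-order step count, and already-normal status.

resulting normal form:
  13
inferred type:
  Nat
normal-order step count: 81
started in normal form: no
first redex: a beta-redex


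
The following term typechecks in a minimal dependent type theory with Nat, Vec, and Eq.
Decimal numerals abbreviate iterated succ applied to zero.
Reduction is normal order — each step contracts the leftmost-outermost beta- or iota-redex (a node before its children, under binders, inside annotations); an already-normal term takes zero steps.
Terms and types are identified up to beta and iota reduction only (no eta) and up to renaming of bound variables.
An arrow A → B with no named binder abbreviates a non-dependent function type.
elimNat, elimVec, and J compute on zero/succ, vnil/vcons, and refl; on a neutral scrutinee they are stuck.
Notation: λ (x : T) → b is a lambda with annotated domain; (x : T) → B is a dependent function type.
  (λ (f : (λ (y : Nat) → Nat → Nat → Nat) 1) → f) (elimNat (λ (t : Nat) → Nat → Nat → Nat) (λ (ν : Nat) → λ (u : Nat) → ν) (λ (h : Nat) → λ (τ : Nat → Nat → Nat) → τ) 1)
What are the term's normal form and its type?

normal form:
  λ (f : Nat) → λ (y : Nat) → f
type:
  Nat → Nat → Nat
observation: the first redex contracted is a beta-redex; the normal form is reached in 5 normal-order steps.


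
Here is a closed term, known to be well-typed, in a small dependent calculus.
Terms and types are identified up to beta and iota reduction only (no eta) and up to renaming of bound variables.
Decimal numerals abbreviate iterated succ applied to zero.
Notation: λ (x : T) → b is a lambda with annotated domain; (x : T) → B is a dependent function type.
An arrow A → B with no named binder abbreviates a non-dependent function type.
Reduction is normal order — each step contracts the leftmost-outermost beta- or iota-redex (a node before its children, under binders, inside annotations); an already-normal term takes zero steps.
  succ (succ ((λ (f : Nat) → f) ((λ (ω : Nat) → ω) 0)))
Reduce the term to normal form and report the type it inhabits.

normal form:
  2
the term's type:
  Nat
observation: the term reaches its normal form after 2 normal-order steps.


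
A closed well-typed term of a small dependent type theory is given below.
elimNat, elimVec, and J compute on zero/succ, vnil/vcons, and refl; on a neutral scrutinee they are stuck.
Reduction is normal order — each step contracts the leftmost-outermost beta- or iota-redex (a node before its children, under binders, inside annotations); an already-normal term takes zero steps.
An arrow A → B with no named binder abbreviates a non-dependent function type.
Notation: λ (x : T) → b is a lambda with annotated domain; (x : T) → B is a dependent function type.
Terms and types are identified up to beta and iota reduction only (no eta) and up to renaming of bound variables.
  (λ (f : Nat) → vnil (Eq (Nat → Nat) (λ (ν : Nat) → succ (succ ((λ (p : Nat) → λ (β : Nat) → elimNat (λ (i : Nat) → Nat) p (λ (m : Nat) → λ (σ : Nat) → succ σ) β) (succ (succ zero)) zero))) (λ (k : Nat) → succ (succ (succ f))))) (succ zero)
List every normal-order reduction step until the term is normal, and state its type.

normal-order reduction:
  (λ (f : Nat) → vnil (Eq (Nat → Nat) (λ (ν : Nat) → succ (succ ((λ (p : Nat) → λ (β : Nat) → elimNat (λ (i : Nat) → Nat) p (λ (m : Nat) → λ (σ : Nat) → succ σ) β) (succ (succ zero)) zero))) (λ (k : Nat) → succ (succ (succ f))))) (succ zero)
  ~> vnil (Eq (Nat → Nat) (λ (f : Nat) → succ (succ ((λ (ν : Nat) → λ (p : Nat) → elimNat (λ (β : Nat) → Nat) ν (λ (i : Nat) → λ (m : Nat) → succ m) p) (succ (succ zero)) zero))) (λ (σ : Nat) → succ (succ (succ (succ zero)))))
  ~> vnil (Eq (Nat → Nat) (λ (f : Nat) → succ (succ ((λ (ν : Nat) → elimNat (λ (p : Nat) → Nat) (succ (succ zero)) (λ (β : Nat) → λ (i : Nat) → succ i) ν) zero))) (λ (m : Nat) → succ (succ (succ (succ zero)))))
  ~> vnil (Eq (Nat → Nat) (λ (f : Nat) → succ (succ (elimNat (λ (ν : Nat) → Nat) (succ (succ zero)) (λ (p : Nat) → λ (β : Nat) → succ β) zero))) (λ (i : Nat) → succ (succ (succ (succ zero)))))
  ~> vnil (Eq (Nat → Nat) (λ (f : Nat) → succ (succ (succ (succ zero)))) (λ (ν : Nat) → succ (succ (succ (succ zero)))))
type:
  Vec (Eq (Nat → Nat) (λ (f : Nat) → succ (succ (succ (succ zero)))) (λ (ν : Nat) → succ (succ (succ (succ zero))))) zero


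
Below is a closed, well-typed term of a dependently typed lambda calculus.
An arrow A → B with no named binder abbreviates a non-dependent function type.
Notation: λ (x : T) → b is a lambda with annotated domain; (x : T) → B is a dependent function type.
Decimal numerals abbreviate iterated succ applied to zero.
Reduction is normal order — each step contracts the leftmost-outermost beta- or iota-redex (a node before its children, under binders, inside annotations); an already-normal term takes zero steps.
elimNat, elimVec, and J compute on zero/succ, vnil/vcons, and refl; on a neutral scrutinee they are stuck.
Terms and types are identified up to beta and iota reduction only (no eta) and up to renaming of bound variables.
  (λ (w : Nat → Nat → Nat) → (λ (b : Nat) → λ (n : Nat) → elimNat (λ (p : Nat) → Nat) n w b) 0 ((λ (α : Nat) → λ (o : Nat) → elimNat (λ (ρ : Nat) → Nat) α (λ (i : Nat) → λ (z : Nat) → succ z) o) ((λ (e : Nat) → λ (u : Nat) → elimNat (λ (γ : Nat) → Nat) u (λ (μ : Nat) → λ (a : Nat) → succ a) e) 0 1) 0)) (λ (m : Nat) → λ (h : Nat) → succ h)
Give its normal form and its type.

normal form:
  1
the term's type:
  Nat
observation: 10 normal-order steps normalize the term, beginning with a beta-redex.


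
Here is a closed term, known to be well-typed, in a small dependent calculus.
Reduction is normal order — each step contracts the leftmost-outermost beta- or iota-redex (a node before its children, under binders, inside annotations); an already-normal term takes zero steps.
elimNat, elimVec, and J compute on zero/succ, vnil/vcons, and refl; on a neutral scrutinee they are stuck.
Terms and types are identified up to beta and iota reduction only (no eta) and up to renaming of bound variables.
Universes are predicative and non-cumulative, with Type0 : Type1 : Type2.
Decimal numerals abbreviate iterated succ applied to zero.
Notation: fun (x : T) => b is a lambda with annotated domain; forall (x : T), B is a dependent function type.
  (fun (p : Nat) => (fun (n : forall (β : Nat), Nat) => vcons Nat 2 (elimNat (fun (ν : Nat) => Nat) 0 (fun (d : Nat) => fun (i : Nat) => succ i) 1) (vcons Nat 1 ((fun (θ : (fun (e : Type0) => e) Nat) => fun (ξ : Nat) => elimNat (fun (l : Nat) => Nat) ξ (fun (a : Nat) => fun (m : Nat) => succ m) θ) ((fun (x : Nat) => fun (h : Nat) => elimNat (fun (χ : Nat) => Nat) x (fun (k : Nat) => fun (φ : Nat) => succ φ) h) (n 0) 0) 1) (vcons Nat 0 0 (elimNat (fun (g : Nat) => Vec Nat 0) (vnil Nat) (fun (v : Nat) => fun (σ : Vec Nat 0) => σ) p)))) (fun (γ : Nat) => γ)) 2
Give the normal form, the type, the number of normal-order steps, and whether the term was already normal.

reduced normal form:
  vcons Nat 2 1 (vcons Nat 1 1 (vcons Nat 0 0 (vnil Nat)))
the term's type:
  Vec Nat 3
reduction steps (normal order): 20
started in normal form: no
first contracted redex: a beta-redex


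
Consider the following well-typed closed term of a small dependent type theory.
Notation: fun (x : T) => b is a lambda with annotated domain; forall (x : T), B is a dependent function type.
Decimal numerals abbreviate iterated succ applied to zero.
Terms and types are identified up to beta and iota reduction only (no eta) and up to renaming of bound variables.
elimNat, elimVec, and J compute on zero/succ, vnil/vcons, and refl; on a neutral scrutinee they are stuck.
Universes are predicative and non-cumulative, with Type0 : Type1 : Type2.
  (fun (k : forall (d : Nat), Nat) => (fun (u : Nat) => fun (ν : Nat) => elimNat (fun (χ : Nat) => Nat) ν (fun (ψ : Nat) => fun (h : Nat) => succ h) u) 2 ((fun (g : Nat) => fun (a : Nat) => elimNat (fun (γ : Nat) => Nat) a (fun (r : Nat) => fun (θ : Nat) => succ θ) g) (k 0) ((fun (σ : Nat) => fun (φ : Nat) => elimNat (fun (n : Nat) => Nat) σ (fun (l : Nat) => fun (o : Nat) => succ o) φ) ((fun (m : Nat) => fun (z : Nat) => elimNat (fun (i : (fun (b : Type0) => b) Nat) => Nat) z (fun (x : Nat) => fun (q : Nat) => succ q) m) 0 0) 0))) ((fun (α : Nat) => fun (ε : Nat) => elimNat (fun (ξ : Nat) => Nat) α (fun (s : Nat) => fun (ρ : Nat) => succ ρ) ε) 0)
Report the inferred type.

the term's type:
  Nat


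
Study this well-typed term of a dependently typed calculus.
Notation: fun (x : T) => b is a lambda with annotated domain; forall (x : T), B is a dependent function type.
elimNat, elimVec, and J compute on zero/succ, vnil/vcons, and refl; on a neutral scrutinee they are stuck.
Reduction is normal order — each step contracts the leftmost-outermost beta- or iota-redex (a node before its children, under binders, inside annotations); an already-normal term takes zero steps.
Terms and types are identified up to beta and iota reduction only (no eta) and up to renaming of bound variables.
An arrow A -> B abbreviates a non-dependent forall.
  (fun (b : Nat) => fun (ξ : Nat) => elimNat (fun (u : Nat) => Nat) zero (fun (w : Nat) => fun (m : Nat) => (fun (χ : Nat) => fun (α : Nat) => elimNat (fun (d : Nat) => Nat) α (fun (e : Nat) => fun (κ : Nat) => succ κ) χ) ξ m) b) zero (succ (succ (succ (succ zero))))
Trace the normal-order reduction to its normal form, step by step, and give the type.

normal-order reduction:
  (fun (b : Nat) => fun (ξ : Nat) => elimNat (fun (u : Nat) => Nat) zero (fun (w : Nat) => fun (m : Nat) => (fun (χ : Nat) => fun (α : Nat) => elimNat (fun (d : Nat) => Nat) α (fun (e : Nat) => fun (κ : Nat) => succ κ) χ) ξ m) b) zero (succ (succ (succ (succ zero))))
  ~> (fun (b : Nat) => elimNat (fun (ξ : Nat) => Nat) zero (fun (u : Nat) => fun (w : Nat) => (fun (m : Nat) => fun (χ : Nat) => elimNat (fun (α : Nat) => Nat) χ (fun (d : Nat) => fun (e : Nat) => succ e) m) b w) zero) (succ (succ (succ (succ zero))))
  ~> elimNat (fun (b : Nat) => Nat) zero (fun (ξ : Nat) => fun (u : Nat) => (fun (w : Nat) => fun (m : Nat) => elimNat (fun (χ : Nat) => Nat) m (fun (α : Nat) => fun (d : Nat) => succ d) w) (succ (succ (succ (succ zero)))) u) zero
  ~> zero
the term's type:
  Nat


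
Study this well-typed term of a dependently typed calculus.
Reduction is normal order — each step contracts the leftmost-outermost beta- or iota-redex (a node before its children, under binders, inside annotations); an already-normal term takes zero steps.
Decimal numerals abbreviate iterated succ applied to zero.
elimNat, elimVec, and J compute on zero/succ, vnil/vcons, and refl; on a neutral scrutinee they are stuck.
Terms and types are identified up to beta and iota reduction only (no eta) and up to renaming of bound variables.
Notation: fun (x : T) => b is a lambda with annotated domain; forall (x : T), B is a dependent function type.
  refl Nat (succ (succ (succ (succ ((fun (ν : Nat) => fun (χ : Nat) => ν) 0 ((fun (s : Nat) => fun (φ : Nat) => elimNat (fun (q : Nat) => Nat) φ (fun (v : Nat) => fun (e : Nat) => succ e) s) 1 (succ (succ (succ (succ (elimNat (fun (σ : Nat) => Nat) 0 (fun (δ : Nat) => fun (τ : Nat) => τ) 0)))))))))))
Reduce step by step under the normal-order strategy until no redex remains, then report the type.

normal-order reduction:
  refl Nat (succ (succ (succ (succ ((fun (ν : Nat) => fun (χ : Nat) => ν) 0 ((fun (s : Nat) => fun (φ : Nat) => elimNat (fun (q : Nat) => Nat) φ (fun (v : Nat) => fun (e : Nat) => succ e) s) 1 (succ (succ (succ (succ (elimNat (fun (σ : Nat) => Nat) 0 (fun (δ : Nat) => fun (τ : Nat) => τ) 0)))))))))))
  ~> refl Nat (succ (succ (succ (succ ((fun (ν : Nat) => 0) ((fun (χ : Nat) => fun (s : Nat) => elimNat (fun (φ : Nat) => Nat) s (fun (q : Nat) => fun (v : Nat) => succ v) χ) 1 (succ (succ (succ (succ (elimNat (fun (e : Nat) => Nat) 0 (fun (σ : Nat) => fun (δ : Nat) => δ) 0)))))))))))
  ~> refl Nat 4
inferred type:
  Eq Nat 4 4


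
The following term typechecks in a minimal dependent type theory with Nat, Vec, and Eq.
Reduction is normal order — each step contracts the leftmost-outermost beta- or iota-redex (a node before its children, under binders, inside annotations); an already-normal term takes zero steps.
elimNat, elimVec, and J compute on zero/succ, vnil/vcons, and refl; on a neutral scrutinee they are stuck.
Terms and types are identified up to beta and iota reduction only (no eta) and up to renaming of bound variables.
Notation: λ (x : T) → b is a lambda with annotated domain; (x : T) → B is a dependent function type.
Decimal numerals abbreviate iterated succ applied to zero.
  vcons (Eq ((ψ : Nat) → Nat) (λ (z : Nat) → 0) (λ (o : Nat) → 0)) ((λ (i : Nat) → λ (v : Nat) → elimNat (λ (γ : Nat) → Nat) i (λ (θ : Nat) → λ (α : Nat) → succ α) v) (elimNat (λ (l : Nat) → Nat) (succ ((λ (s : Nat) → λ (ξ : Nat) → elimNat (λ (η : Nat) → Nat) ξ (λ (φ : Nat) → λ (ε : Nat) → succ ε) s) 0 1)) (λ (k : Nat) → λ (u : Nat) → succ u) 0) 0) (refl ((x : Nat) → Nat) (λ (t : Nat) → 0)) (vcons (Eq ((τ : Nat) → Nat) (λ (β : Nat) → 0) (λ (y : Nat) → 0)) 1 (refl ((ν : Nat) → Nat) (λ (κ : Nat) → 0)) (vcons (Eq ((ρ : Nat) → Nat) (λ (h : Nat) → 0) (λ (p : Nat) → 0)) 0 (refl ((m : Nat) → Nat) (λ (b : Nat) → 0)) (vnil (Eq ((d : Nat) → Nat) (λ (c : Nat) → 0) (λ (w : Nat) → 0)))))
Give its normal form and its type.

reduced normal form:
  vcons (Eq ((ψ : Nat) → Nat) (λ (z : Nat) → 0) (λ (o : Nat) → 0)) 2 (refl ((i : Nat) → Nat) (λ (v : Nat) → 0)) (vcons (Eq ((γ : Nat) → Nat) (λ (θ : Nat) → 0) (λ (α : Nat) → 0)) 1 (refl ((l : Nat) → Nat) (λ (s : Nat) → 0)) (vcons (Eq ((ξ : Nat) → Nat) (λ (η : Nat) → 0) (λ (φ : Nat) → 0)) 0 (refl ((ε : Nat) → Nat) (λ (k : Nat) → 0)) (vnil (Eq ((u : Nat) → Nat) (λ (x : Nat) → 0) (λ (t : Nat) → 0)))))
the term's type:
  Vec (Eq ((ψ : Nat) → Nat) (λ (z : Nat) → 0) (λ (o : Nat) → 0)) 3
observation: the first redex contracted is a beta-redex; the normal form is reached in 7 normal-order steps.


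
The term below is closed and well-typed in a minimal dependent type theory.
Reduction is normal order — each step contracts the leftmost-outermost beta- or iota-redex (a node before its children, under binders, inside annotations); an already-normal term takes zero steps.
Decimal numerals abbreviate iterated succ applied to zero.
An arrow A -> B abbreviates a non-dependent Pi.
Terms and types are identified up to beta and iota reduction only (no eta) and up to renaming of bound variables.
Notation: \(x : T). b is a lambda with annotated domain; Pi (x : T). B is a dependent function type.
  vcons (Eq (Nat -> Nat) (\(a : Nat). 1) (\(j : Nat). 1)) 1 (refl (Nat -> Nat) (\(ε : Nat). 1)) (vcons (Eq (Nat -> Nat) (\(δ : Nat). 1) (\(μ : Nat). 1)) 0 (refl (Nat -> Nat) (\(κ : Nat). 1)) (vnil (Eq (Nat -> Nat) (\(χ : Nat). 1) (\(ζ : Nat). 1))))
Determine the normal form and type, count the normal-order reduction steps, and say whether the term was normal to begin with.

reduced normal form:
  vcons (Eq (Nat -> Nat) (\(a : Nat). 1) (\(j : Nat). 1)) 1 (refl (Nat -> Nat) (\(ε : Nat). 1)) (vcons (Eq (Nat -> Nat) (\(δ : Nat). 1) (\(μ : Nat). 1)) 0 (refl (Nat -> Nat) (\(κ : Nat). 1)) (vnil (Eq (Nat -> Nat) (\(χ : Nat). 1) (\(ζ : Nat). 1))))
the term's type:
  Vec (Eq (Nat -> Nat) (\(a : Nat). 1) (\(j : Nat). 1)) 2
reduction steps (normal order): 0
term was already normal: yes


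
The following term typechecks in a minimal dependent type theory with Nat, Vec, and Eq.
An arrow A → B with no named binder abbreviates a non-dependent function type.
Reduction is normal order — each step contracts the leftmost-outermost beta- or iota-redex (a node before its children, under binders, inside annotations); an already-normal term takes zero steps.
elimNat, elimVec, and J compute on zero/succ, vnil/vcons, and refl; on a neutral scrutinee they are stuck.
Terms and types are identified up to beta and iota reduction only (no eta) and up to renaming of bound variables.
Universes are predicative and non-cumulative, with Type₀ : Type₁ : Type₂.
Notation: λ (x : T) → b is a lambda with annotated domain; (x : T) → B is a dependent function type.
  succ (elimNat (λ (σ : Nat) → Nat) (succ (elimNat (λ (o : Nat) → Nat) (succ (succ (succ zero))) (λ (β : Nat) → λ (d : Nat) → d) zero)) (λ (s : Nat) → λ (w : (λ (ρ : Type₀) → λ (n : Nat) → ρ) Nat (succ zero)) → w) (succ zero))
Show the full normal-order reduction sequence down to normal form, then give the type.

normal-order reduction sequence:
  succ (elimNat (λ (σ : Nat) → Nat) (succ (elimNat (λ (o : Nat) → Nat) (succ (succ (succ zero))) (λ (β : Nat) → λ (d : Nat) → d) zero)) (λ (s : Nat) → λ (w : (λ (ρ : Type₀) → λ (n : Nat) → ρ) Nat (succ zero)) → w) (succ zero))
  ~> succ ((λ (σ : Nat) → λ (o : (λ (β : Type₀) → λ (d : Nat) → β) Nat (succ zero)) → o) zero (elimNat (λ (s : Nat) → Nat) (succ (elimNat (λ (w : Nat) → Nat) (succ (succ (succ zero))) (λ (ρ : Nat) → λ (n : Nat) → n) zero)) (λ (q : Nat) → λ (χ : (λ (f : Type₀) → λ (ω : Nat) → f) Nat (succ zero)) → χ) zero))
  ~> succ ((λ (σ : (λ (o : Type₀) → λ (β : Nat) → o) Nat (succ zero)) → σ) (elimNat (λ (d : Nat) → Nat) (succ (elimNat (λ (s : Nat) → Nat) (succ (succ (succ zero))) (λ (w : Nat) → λ (ρ : Nat) → ρ) zero)) (λ (n : Nat) → λ (q : (λ (χ : Type₀) → λ (f : Nat) → χ) Nat (succ zero)) → q) zero))
  ~> succ (elimNat (λ (σ : Nat) → Nat) (succ (elimNat (λ (o : Nat) → Nat) (succ (succ (succ zero))) (λ (β : Nat) → λ (d : Nat) → d) zero)) (λ (s : Nat) → λ (w : (λ (ρ : Type₀) → λ (n : Nat) → ρ) Nat (succ zero)) → w) zero)
  ~> succ (succ (elimNat (λ (σ : Nat) → Nat) (succ (succ (succ zero))) (λ (o : Nat) → λ (β : Nat) → β) zero))
  ~> succ (succ (succ (succ (succ zero))))
the term's type:
  Nat


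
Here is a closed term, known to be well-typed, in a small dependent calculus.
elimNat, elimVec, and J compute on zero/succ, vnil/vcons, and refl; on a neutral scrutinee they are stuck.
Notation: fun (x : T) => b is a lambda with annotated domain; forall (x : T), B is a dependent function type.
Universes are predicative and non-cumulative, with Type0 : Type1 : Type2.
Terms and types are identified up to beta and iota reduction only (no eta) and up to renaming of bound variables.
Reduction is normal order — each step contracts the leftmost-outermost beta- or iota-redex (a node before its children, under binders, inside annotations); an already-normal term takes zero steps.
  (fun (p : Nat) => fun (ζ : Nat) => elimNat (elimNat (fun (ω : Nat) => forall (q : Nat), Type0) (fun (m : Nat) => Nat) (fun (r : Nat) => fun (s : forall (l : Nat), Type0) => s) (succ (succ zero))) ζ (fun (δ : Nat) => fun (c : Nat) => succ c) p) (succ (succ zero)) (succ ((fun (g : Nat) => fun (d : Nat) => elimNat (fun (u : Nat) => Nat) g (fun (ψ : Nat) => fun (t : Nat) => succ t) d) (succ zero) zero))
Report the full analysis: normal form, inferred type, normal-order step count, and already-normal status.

reduced normal form:
  succ (succ (succ (succ zero)))
inferred type:
  Nat
steps to reach normal form (normal order): 12
started in normal form: no
first contracted redex: a beta-redex


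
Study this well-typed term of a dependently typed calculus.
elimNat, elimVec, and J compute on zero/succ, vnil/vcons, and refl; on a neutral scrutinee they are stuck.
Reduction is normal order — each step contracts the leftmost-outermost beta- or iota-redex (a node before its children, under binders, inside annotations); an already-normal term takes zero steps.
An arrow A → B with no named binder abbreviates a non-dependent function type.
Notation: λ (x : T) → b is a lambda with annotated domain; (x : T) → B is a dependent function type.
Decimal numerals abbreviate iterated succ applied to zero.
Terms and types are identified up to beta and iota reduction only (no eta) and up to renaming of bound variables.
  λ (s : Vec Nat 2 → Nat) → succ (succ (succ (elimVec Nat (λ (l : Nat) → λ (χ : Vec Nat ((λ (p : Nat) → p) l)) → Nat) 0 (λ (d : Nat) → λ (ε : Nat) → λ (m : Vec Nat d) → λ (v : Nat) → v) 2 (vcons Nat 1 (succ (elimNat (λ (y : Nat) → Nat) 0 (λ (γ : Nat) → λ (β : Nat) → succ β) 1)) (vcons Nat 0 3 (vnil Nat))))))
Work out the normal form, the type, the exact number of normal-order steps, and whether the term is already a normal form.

normal form:
  λ (s : Vec Nat 2 → Nat) → 3
the term's type:
  (Vec Nat 2 → Nat) → Nat
normal-order step count: 11
term was already normal: no
first contracted redex: an elimVec iota-redex


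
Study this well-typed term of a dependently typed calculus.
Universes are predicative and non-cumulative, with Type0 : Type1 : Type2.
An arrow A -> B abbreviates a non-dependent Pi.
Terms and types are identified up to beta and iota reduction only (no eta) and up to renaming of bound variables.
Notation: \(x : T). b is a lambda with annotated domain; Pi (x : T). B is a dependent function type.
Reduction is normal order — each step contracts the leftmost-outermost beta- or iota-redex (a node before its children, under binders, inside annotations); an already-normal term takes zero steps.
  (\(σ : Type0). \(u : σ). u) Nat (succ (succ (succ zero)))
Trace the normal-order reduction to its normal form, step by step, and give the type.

normal-order reduction:
  (\(σ : Type0). \(u : σ). u) Nat (succ (succ (succ zero)))
  ~> (\(σ : Nat). σ) (succ (succ (succ zero)))
  ~> succ (succ (succ zero))
inferred type:
  Nat


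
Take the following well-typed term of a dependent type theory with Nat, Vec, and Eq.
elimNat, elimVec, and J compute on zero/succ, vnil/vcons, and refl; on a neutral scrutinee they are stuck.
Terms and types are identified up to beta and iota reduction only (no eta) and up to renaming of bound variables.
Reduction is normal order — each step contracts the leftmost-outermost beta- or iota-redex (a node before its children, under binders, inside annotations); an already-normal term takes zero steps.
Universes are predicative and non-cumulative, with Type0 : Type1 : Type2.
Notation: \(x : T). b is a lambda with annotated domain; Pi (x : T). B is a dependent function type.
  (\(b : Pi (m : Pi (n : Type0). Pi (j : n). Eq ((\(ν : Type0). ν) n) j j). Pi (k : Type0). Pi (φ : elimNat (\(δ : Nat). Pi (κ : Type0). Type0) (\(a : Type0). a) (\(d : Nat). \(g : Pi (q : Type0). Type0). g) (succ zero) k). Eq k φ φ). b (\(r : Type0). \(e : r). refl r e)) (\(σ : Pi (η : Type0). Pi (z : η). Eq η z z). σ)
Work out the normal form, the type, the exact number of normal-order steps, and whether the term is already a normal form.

reduced normal form:
  \(b : Type0). \(m : b). refl b m
type:
  Pi (b : Type0). Pi (m : b). Eq b m m
steps to reach normal form (normal order): 2
started in normal form: no
first redex: a beta-redex


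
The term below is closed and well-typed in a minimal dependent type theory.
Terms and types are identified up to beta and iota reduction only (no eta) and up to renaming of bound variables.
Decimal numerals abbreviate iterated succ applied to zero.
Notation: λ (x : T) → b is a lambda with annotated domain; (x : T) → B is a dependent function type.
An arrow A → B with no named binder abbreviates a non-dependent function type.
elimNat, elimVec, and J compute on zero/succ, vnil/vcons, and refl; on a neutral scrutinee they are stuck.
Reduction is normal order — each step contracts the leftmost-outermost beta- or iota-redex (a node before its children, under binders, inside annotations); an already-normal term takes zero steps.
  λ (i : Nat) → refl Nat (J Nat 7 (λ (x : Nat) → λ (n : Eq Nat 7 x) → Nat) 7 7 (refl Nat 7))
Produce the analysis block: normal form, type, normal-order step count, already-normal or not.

resulting normal form:
  λ (i : Nat) → refl Nat 7
the term's type:
  Nat → Eq Nat 7 7
normal-order step count: 1
term was already normal: no
first redex: a J iota-redex


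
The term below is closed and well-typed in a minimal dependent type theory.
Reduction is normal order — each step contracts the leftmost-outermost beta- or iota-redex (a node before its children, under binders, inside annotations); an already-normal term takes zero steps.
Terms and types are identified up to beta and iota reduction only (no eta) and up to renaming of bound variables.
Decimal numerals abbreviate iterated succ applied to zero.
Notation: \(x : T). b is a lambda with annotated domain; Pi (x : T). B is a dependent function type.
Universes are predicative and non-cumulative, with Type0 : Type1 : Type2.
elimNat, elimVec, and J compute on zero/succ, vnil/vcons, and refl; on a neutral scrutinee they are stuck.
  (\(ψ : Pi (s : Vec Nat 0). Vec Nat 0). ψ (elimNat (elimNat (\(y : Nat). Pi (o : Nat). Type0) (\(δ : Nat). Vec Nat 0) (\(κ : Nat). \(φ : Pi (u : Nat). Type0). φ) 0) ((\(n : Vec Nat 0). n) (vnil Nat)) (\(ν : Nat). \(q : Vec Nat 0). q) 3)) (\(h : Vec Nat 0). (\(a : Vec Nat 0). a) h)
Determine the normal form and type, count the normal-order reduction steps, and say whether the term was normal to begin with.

normal form:
  vnil Nat
the term's type:
  Vec Nat 0
normal-order step count: 14
started in normal form: no
first contracted redex: a beta-redex


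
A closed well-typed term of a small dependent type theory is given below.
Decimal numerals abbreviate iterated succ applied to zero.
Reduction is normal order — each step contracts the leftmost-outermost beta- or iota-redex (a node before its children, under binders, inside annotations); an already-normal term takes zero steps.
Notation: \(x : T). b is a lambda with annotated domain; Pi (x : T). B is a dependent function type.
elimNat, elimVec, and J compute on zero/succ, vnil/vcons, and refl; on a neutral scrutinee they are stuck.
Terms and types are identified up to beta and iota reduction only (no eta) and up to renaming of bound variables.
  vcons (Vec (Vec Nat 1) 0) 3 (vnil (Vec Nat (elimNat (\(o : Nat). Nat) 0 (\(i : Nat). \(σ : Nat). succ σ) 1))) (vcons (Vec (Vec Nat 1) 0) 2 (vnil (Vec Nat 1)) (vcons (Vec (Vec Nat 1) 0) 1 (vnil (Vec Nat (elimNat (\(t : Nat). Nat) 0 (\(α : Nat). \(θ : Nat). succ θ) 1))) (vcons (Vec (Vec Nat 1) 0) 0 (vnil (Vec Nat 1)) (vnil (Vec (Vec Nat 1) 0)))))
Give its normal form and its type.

resulting normal form:
  vcons (Vec (Vec Nat 1) 0) 3 (vnil (Vec Nat 1)) (vcons (Vec (Vec Nat 1) 0) 2 (vnil (Vec Nat 1)) (vcons (Vec (Vec Nat 1) 0) 1 (vnil (Vec Nat 1)) (vcons (Vec (Vec Nat 1) 0) 0 (vnil (Vec Nat 1)) (vnil (Vec (Vec Nat 1) 0)))))
the term's type:
  Vec (Vec (Vec Nat 1) 0) 4
observation: contracting an elimNat iota-redex first, the term normalizes in 8 steps.


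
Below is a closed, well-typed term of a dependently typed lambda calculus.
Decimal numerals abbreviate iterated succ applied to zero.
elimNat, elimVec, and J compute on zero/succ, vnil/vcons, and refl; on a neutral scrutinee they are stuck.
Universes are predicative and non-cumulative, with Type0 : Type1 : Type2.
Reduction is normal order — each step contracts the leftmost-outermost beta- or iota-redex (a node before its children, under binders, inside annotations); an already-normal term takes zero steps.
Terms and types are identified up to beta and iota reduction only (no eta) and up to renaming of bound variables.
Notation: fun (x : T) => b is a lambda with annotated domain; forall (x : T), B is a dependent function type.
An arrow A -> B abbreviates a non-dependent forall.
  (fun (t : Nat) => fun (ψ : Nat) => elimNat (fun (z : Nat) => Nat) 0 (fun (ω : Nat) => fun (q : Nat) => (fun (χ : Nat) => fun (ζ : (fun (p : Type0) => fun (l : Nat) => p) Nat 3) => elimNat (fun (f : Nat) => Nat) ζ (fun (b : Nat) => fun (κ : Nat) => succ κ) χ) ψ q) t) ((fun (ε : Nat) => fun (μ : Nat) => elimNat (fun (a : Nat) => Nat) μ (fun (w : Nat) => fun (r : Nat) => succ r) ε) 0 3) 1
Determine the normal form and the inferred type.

resulting normal form:
  3
type:
  Nat
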